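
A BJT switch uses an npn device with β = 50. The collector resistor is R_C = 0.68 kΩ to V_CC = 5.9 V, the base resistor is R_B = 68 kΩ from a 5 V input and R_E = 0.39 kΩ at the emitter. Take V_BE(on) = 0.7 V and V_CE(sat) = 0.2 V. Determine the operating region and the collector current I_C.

Assume active. Base-emitter loop: I_B = (V_BB − V_BE)/(R_B + (β+1)R_E) = (5 − 0.7)/(68 + 51×0.39) = 0.0489 mA.
I_C = β·I_B = 50×0.0489 = 2.45 mA.
V_CE = V_CC − I_C·R_C − I_E·R_E = 5.9 − 2.45×0.68 − 2.5×0.39 = 3.26 V > V_CE(sat), so the active-region assumption holds.

active; I_C ≈ 2.4 mA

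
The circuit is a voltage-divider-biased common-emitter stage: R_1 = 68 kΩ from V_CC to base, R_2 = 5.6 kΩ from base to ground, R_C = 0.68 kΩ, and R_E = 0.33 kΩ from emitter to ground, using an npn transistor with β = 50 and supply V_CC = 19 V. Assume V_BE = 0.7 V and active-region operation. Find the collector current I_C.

I_C ≈ 1.7 mA

Thevenize the base divider: V_Th = V_CC·R_2/(R_1+R_2) = 19×5.6/73.6 = 1.45 V, R_Th = R_1‖R_2 = 5.17 kΩ.
Base-emitter loop: V_Th = I_B·R_Th + V_BE + (β+1)I_B·R_E, so I_B = (1.45 − 0.7) / (5.17 + 51×0.33) = 0.0339 mA.
I_C = β·I_B = 50×0.0339 = 1.69 mA, and I_E = (β+1)I_B = 1.73 mA.
V_CE = V_CC − I_C·R_C − I_E·R_E = 19 − 1.69×0.68 − 1.73×0.33 = 17.3 V.
V_CE = 17.3 V > 0.2 V confirms active-region operation.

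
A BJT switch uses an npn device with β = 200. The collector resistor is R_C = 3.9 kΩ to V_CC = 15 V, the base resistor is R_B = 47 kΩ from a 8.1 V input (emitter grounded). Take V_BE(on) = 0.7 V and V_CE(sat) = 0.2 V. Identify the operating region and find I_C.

Assume active: I_B = (8.1 − 0.7)/47 = 0.157 mA, giving I_C = β·I_B = 31.5 mA.
But then V_CE = 15 − 31.5×3.9 = -108 V < V_CE(sat) = 0.2 V — impossible in the active region.
So the transistor is saturated. With V_CE = 0.2 V, I_C = (V_CC − 0.2)/R_C = 14.8/3.9 = 3.79 mA.
Check: β·I_B = 31.5 mA > I_C = 3.79 mA, confirming saturation.

saturation; I_C ≈ 3.8 mA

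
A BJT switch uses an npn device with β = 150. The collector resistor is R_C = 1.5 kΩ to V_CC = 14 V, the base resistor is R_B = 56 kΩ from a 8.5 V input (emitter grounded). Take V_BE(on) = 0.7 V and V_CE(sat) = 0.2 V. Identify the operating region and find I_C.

Assume active: I_B = (8.5 − 0.7)/56 = 0.139 mA, giving I_C = β·I_B = 20.9 mA.
But then V_CE = 14 − 20.9×1.5 = -17.3 V < V_CE(sat) = 0.2 V — impossible in the active region.
So the transistor is saturated. With V_CE = 0.2 V, I_C = (V_CC − 0.2)/R_C = 13.8/1.5 = 9.2 mA.
Check: β·I_B = 20.9 mA > I_C = 9.2 mA, confirming saturation.

saturation; I_C ≈ 9.2 mA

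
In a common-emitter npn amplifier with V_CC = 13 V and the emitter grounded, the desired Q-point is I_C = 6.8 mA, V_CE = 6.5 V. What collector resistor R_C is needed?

R_C ≈ 0.96 kΩ

Collector loop: V_CC = I_C·R_C + V_CE.
R_C = (V_CC − V_CE)/I_C = (13 − 6.5)/6.8 = 0.956 kΩ.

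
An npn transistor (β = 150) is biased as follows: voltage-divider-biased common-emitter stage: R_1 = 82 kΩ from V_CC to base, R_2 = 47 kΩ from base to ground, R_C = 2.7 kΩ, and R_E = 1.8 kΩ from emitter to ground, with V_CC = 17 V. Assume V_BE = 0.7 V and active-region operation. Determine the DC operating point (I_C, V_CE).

I_C ≈ 2.7 mA, V_CE ≈ 4.7 V

Thevenize the base divider: V_Th = V_CC·R_2/(R_1+R_2) = 17×47/129 = 6.19 V, R_Th = R_1‖R_2 = 29.9 kΩ.
Base-emitter loop: V_Th = I_B·R_Th + V_BE + (β+1)I_B·R_E, so I_B = (6.19 − 0.7) / (29.9 + 151×1.8) = 0.0182 mA.
I_C = β·I_B = 150×0.0182 = 2.73 mA, and I_E = (β+1)I_B = 2.75 mA.
V_CE = V_CC − I_C·R_C − I_E·R_E = 17 − 2.73×2.7 − 2.75×1.8 = 4.67 V.
V_CE = 4.67 V > 0.2 V confirms active-region operation.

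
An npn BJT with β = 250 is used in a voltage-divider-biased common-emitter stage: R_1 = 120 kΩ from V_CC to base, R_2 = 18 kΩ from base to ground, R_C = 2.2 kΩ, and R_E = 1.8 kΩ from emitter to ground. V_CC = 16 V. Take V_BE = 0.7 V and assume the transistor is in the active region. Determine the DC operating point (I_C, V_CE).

Thevenize the base divider: V_Th = V_CC·R_2/(R_1+R_2) = 16×18/138 = 2.09 V, R_Th = R_1‖R_2 = 15.7 kΩ.
Base-emitter loop: V_Th = I_B·R_Th + V_BE + (β+1)I_B·R_E, so I_B = (2.09 − 0.7) / (15.7 + 251×1.8) = 0.00297 mA.
I_C = β·I_B = 250×0.00297 = 0.742 mA, and I_E = (β+1)I_B = 0.745 mA.
V_CE = V_CC − I_C·R_C − I_E·R_E = 16 − 0.742×2.2 − 0.745×1.8 = 13 V.
V_CE = 13 V > 0.2 V confirms active-region operation.

I_C ≈ 0.74 mA, V_CE ≈ 13 V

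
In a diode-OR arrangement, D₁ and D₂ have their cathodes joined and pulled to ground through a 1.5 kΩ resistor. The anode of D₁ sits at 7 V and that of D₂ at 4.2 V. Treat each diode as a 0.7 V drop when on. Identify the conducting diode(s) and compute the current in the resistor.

Assume both conduct. Then node N would need to be at both 7−0.7 = 6.3 V and 4.2−0.7 = 3.5 V, which is impossible.
Assume only D₁ conducts: V_N = 7 − 0.7 = 6.3 V, so I_R = 6.3/1.5 = 4.2 mA.
Check D₂: its anode-to-cathode voltage is 4.2 − 6.3 = -2.1 V < 0.7 V, so it is off. The assumption is consistent.

Only D₁ conducts; I_R ≈ 4.2 mA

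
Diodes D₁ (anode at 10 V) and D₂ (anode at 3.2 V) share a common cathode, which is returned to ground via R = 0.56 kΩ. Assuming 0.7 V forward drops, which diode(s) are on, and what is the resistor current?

Assume both conduct. Then node N would need to be at both 10−0.7 = 9.3 V and 3.2−0.7 = 2.5 V, which is impossible.
Assume only D₁ conducts: V_N = 10 − 0.7 = 9.3 V, so I_R = 9.3/0.56 = 16.6 mA.
Check D₂: its anode-to-cathode voltage is 3.2 − 9.3 = -6.1 V < 0.7 V, so it is off. The assumption is consistent.

Only D₁ conducts; I_R ≈ 17 mA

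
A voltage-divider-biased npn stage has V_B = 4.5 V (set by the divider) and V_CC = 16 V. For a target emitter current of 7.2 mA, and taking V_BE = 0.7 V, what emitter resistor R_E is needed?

R_E ≈ 0.53 kΩ

V_E = V_B − V_BE = 4.5 − 0.7 = 3.8 V.
R_E = V_E / I_E = 3.8 / 7.2 = 0.528 kΩ.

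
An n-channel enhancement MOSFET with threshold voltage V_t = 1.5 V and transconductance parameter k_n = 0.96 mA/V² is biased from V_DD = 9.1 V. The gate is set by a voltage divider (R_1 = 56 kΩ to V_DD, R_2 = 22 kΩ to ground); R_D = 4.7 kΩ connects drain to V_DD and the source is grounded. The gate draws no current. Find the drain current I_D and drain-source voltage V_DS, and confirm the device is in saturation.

V_G = V_DD·R_2/(R_1+R_2) = 9.1×22/78 = 2.57 V. With the source grounded, V_GS = V_G = 2.57 V.
Assume saturation: I_D = (k_n/2)(V_GS − V_t)² = (0.96/2)×(2.57 − 1.5)² = 0.48×1.07² = 0.546 mA.
V_DS = V_DD − I_D·R_D = 9.1 − 0.546×4.7 = 6.53 V.
Saturation requires V_DS ≥ V_GS − V_t = 1.07 V; 6.53 ≥ 1.07 ✓.

I_D ≈ 0.55 mA, V_DS ≈ 6.5 V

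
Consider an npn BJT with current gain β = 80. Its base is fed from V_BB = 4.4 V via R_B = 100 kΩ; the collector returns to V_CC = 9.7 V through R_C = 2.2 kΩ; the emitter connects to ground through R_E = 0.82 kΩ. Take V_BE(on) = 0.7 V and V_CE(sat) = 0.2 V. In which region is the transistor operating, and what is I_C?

active; I_C ≈ 1.8 mA

Assume active. Base-emitter loop: I_B = (V_BB − V_BE)/(R_B + (β+1)R_E) = (4.4 − 0.7)/(100 + 81×0.82) = 0.0222 mA.
I_C = β·I_B = 80×0.0222 = 1.78 mA.
V_CE = V_CC − I_C·R_C − I_E·R_E = 9.7 − 1.78×2.2 − 1.8×0.82 = 4.31 V > V_CE(sat), so the active-region assumption holds.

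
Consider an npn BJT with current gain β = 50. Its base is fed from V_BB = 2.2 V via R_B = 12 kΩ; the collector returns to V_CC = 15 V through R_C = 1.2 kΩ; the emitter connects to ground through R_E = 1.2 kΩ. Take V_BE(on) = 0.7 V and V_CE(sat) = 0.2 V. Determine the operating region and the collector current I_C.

active; I_C ≈ 1 mA

Assume active. Base-emitter loop: I_B = (V_BB − V_BE)/(R_B + (β+1)R_E) = (2.2 − 0.7)/(12 + 51×1.2) = 0.0205 mA.
I_C = β·I_B = 50×0.0205 = 1.02 mA.
V_CE = V_CC − I_C·R_C − I_E·R_E = 15 − 1.02×1.2 − 1.05×1.2 = 12.5 V > V_CE(sat), so the active-region assumption holds.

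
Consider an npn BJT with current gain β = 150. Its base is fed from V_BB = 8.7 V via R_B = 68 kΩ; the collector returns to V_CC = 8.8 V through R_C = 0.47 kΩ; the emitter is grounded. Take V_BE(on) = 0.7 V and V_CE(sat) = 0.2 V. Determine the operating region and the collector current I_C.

active; I_C ≈ 18 mA

Assume active. Base-emitter loop: I_B = (V_BB − V_BE)/R_B = (8.7 − 0.7)/68 = 0.118 mA.
I_C = β·I_B = 150×0.118 = 17.6 mA.
V_CE = V_CC − I_C·R_C = 8.8 − 17.6×0.47 = 0.506 V > V_CE(sat), so the active-region assumption holds.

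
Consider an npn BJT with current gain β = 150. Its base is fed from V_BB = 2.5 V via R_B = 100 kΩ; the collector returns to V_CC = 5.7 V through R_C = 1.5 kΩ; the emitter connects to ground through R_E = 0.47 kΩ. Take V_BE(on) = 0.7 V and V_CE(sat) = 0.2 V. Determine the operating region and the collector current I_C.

Assume active. Base-emitter loop: I_B = (V_BB − V_BE)/(R_B + (β+1)R_E) = (2.5 − 0.7)/(100 + 151×0.47) = 0.0105 mA.
I_C = β·I_B = 150×0.0105 = 1.58 mA.
V_CE = V_CC − I_C·R_C − I_E·R_E = 5.7 − 1.58×1.5 − 1.59×0.47 = 2.58 V > V_CE(sat), so the active-region assumption holds.

active; I_C ≈ 1.6 mA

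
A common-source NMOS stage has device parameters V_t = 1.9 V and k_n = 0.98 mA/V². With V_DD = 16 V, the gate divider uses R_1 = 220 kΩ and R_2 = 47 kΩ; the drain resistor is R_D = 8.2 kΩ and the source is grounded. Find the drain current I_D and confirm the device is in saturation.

V_G = V_DD·R_2/(R_1+R_2) = 16×47/267 = 2.82 V. With the source grounded, V_GS = V_G = 2.82 V.
Assume saturation: I_D = (k_n/2)(V_GS − V_t)² = (0.98/2)×(2.82 − 1.9)² = 0.49×0.916² = 0.412 mA.
V_DS = V_DD − I_D·R_D = 16 − 0.412×8.2 = 12.6 V.
Saturation requires V_DS ≥ V_GS − V_t = 0.916 V; 12.6 ≥ 0.916 ✓.

I_D ≈ 0.41 mA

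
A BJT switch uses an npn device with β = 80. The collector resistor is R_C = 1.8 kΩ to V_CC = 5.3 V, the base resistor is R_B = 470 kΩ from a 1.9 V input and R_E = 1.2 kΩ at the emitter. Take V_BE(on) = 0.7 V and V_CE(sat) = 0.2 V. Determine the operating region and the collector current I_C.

active; I_C ≈ 0.17 mA

Assume active. Base-emitter loop: I_B = (V_BB − V_BE)/(R_B + (β+1)R_E) = (1.9 − 0.7)/(470 + 81×1.2) = 0.00212 mA.
I_C = β·I_B = 80×0.00212 = 0.169 mA.
V_CE = V_CC − I_C·R_C − I_E·R_E = 5.3 − 0.169×1.8 − 0.171×1.2 = 4.79 V > V_CE(sat), so the active-region assumption holds.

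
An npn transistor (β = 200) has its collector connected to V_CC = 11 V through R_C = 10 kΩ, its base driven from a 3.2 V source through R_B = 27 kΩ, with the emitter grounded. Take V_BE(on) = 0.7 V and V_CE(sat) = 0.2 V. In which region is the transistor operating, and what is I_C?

saturation; I_C ≈ 1.1 mA

Assume active: I_B = (3.2 − 0.7)/27 = 0.0926 mA, giving I_C = β·I_B = 18.5 mA.
But then V_CE = 11 − 18.5×10 = -174 V < V_CE(sat) = 0.2 V — impossible in the active region.
So the transistor is saturated. With V_CE = 0.2 V, I_C = (V_CC − 0.2)/R_C = 10.8/10 = 1.08 mA.
Check: β·I_B = 18.5 mA > I_C = 1.08 mA, confirming saturation.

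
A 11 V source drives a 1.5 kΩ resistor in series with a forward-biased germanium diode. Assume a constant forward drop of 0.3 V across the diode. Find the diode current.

KVL around the loop: 11 = V_D + I·R = 0.3 + I × 1.5 kΩ.
So I = (11 − 0.3) / 1.5 kΩ = 10.7 / 1.5 = 7.13 mA.

I ≈ 7.1 mA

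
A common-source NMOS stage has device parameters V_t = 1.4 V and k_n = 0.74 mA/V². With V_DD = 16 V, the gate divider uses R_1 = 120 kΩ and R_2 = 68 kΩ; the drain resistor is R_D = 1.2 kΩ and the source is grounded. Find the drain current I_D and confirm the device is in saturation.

V_G = V_DD·R_2/(R_1+R_2) = 16×68/188 = 5.79 V. With the source grounded, V_GS = V_G = 5.79 V.
Assume saturation: I_D = (k_n/2)(V_GS − V_t)² = (0.74/2)×(5.79 − 1.4)² = 0.37×4.39² = 7.12 mA.
V_DS = V_DD − I_D·R_D = 16 − 7.12×1.2 = 7.45 V.
Saturation requires V_DS ≥ V_GS − V_t = 4.39 V; 7.45 ≥ 4.39 ✓.

I_D ≈ 7.1 mA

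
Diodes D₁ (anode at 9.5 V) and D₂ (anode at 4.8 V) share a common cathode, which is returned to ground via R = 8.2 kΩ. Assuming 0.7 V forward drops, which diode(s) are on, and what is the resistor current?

Only D₁ conducts; I_R ≈ 1.1 mA

Assume both conduct. Then node N would need to be at both 9.5−0.7 = 8.8 V and 4.8−0.7 = 4.1 V, which is impossible.
Assume only D₁ conducts: V_N = 9.5 − 0.7 = 8.8 V, so I_R = 8.8/8.2 = 1.07 mA.
Check D₂: its anode-to-cathode voltage is 4.8 − 8.8 = -4 V < 0.7 V, so it is off. The assumption is consistent.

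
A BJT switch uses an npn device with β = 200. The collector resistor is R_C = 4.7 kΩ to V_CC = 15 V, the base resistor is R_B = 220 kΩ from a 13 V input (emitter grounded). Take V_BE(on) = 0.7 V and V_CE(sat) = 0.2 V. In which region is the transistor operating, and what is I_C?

Assume active: I_B = (13 − 0.7)/220 = 0.0559 mA, giving I_C = β·I_B = 11.2 mA.
But then V_CE = 15 − 11.2×4.7 = -37.6 V < V_CE(sat) = 0.2 V — impossible in the active region.
So the transistor is saturated. With V_CE = 0.2 V, I_C = (V_CC − 0.2)/R_C = 14.8/4.7 = 3.15 mA.
Check: β·I_B = 11.2 mA > I_C = 3.15 mA, confirming saturation.

saturation; I_C ≈ 3.1 mA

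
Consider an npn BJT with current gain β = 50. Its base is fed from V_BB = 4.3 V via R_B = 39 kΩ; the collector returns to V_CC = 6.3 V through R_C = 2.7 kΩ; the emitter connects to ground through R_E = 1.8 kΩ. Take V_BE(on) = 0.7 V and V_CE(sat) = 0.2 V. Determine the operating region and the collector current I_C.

Assume active: I_B = (4.3 − 0.7)/(39 + 51×1.8) = 0.0275 mA, I_C = β·I_B = 1.38 mA.
Then V_CE = 6.3 − 1.38×2.7 − 1.4×1.8 = 0.0578 V < 0.2 V — the active assumption fails.
Re-solve with V_CE = 0.2 V. KCL at the emitter: V_E/R_E = (V_BB−0.7−V_E)/R_B + (V_CC−0.2−V_E)/R_C, giving V_E = 2.47 V.
I_C = (V_CC − 0.2 − V_E)/R_C = (6.1 − 2.47)/2.7 = 1.34 mA.
Check: I_B = (3.6 − 2.47)/39 = 0.0289 mA, and β·I_B = 1.45 mA > I_C, confirming saturation.

saturation; I_C ≈ 1.3 mA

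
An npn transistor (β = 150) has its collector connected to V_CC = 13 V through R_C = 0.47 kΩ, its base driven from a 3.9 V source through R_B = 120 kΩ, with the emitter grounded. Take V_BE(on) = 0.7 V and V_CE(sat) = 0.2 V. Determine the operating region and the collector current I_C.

Assume active. Base-emitter loop: I_B = (V_BB − V_BE)/R_B = (3.9 − 0.7)/120 = 0.0267 mA.
I_C = β·I_B = 150×0.0267 = 4 mA.
V_CE = V_CC − I_C·R_C = 13 − 4×0.47 = 11.1 V > V_CE(sat), so the active-region assumption holds.

active; I_C ≈ 4 mA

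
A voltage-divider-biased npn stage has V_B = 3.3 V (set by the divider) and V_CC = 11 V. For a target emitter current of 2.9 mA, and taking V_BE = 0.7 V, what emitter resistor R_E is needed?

R_E ≈ 0.9 kΩ

V_E = V_B − V_BE = 3.3 − 0.7 = 2.6 V.
R_E = V_E / I_E = 2.6 / 2.9 = 0.897 kΩ.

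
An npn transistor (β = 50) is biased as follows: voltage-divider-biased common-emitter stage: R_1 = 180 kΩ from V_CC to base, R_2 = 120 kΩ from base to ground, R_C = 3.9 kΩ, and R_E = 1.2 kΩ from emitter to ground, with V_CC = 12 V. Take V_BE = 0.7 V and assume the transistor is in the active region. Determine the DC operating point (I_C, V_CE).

I_C ≈ 1.5 mA, V_CE ≈ 4.1 V

Thevenize the base divider: V_Th = V_CC·R_2/(R_1+R_2) = 12×120/300 = 4.8 V, R_Th = R_1‖R_2 = 72 kΩ.
Base-emitter loop: V_Th = I_B·R_Th + V_BE + (β+1)I_B·R_E, so I_B = (4.8 − 0.7) / (72 + 51×1.2) = 0.0308 mA.
I_C = β·I_B = 50×0.0308 = 1.54 mA, and I_E = (β+1)I_B = 1.57 mA.
V_CE = V_CC − I_C·R_C − I_E·R_E = 12 − 1.54×3.9 − 1.57×1.2 = 4.11 V.
V_CE = 4.11 V > 0.2 V confirms active-region operation.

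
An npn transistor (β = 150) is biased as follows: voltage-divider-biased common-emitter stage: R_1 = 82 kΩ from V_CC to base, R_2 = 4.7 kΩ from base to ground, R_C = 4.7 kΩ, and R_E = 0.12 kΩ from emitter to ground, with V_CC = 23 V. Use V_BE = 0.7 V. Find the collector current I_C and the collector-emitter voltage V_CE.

I_C ≈ 3.6 mA, V_CE ≈ 5.5 V

Thevenize the base divider: V_Th = V_CC·R_2/(R_1+R_2) = 23×4.7/86.7 = 1.25 V, R_Th = R_1‖R_2 = 4.45 kΩ.
Base-emitter loop: V_Th = I_B·R_Th + V_BE + (β+1)I_B·R_E, so I_B = (1.25 − 0.7) / (4.45 + 151×0.12) = 0.0242 mA.
I_C = β·I_B = 150×0.0242 = 3.63 mA, and I_E = (β+1)I_B = 3.66 mA.
V_CE = V_CC − I_C·R_C − I_E·R_E = 23 − 3.63×4.7 − 3.66×0.12 = 5.48 V.
V_CE = 5.48 V > 0.2 V confirms active-region operation.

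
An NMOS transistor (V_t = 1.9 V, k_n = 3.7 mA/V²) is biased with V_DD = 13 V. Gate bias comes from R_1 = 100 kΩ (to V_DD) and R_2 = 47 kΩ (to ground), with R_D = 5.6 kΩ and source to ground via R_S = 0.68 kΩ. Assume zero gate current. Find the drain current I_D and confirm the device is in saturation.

V_G = V_DD·R_2/(R_1+R_2) = 13×47/147 = 4.16 V.
Assume saturation: I_D = (k_n/2)(V_GS − V_t)² with V_GS = V_G − I_D·R_S = 4.16 − 0.68·I_D.
Substituting gives 0.855·I_D² − 6.68·I_D + 9.42 = 0, with roots I_D = 1.85 or 5.96 mA.
The root I_D = 5.96 mA gives V_GS = 0.106 V ≤ V_t, so take I_D = 1.85 mA.
Then V_GS = 2.9 V and V_DS = V_DD − I_D(R_D+R_S) = 13 − 1.85×6.28 = 1.39 V.
Saturation requires V_DS ≥ V_GS − V_t = 1 V; 1.39 ≥ 1 ✓.

I_D ≈ 1.8 mA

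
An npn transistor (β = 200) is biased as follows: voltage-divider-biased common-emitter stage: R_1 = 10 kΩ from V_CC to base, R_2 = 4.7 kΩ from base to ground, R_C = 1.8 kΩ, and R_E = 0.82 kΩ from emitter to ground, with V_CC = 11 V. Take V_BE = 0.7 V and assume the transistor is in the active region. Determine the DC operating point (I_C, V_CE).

I_C ≈ 3.4 mA, V_CE ≈ 2.2 V

Thevenize the base divider: V_Th = V_CC·R_2/(R_1+R_2) = 11×4.7/14.7 = 3.52 V, R_Th = R_1‖R_2 = 3.2 kΩ.
Base-emitter loop: V_Th = I_B·R_Th + V_BE + (β+1)I_B·R_E, so I_B = (3.52 − 0.7) / (3.2 + 201×0.82) = 0.0168 mA.
I_C = β·I_B = 200×0.0168 = 3.35 mA, and I_E = (β+1)I_B = 3.37 mA.
V_CE = V_CC − I_C·R_C − I_E·R_E = 11 − 3.35×1.8 − 3.37×0.82 = 2.2 V.
V_CE = 2.2 V > 0.2 V confirms active-region operation.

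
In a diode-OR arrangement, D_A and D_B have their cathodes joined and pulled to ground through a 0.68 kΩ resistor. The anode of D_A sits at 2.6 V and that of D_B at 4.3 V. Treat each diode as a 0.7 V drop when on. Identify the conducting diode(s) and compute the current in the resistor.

Only D_B conducts; I_R ≈ 5.3 mA

Assume both conduct. Then node N would need to be at both 2.6−0.7 = 1.9 V and 4.3−0.7 = 3.6 V, which is impossible.
Assume only D_B conducts: V_N = 4.3 − 0.7 = 3.6 V, so I_R = 3.6/0.68 = 5.29 mA.
Check D_A: its anode-to-cathode voltage is 2.6 − 3.6 = -1 V < 0.7 V, so it is off. The assumption is consistent.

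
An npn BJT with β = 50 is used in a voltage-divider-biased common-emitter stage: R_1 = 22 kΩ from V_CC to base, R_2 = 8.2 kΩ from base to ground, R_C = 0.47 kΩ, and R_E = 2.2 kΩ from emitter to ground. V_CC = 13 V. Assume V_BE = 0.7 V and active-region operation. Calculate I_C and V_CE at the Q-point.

I_C ≈ 1.2 mA, V_CE ≈ 9.8 V

Thevenize the base divider: V_Th = V_CC·R_2/(R_1+R_2) = 13×8.2/30.2 = 3.53 V, R_Th = R_1‖R_2 = 5.97 kΩ.
Base-emitter loop: V_Th = I_B·R_Th + V_BE + (β+1)I_B·R_E, so I_B = (3.53 − 0.7) / (5.97 + 51×2.2) = 0.0239 mA.
I_C = β·I_B = 50×0.0239 = 1.2 mA, and I_E = (β+1)I_B = 1.22 mA.
V_CE = V_CC − I_C·R_C − I_E·R_E = 13 − 1.2×0.47 − 1.22×2.2 = 9.75 V.
V_CE = 9.75 V > 0.2 V confirms active-region operation.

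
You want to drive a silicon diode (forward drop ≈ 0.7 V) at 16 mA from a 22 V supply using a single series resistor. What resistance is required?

The resistor drops V_S − V_D = 22 − 0.7 = 21.3 V at 16 mA.
R = 21.3 V / 16 mA = 1.33 kΩ.

R ≈ 1.3 kΩ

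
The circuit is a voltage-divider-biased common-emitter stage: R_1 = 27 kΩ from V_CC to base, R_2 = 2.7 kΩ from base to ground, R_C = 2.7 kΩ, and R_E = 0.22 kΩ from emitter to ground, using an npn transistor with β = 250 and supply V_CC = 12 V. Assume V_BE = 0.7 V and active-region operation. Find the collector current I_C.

Thevenize the base divider: V_Th = V_CC·R_2/(R_1+R_2) = 12×2.7/29.7 = 1.09 V, R_Th = R_1‖R_2 = 2.45 kΩ.
Base-emitter loop: V_Th = I_B·R_Th + V_BE + (β+1)I_B·R_E, so I_B = (1.09 − 0.7) / (2.45 + 251×0.22) = 0.00678 mA.
I_C = β·I_B = 250×0.00678 = 1.69 mA, and I_E = (β+1)I_B = 1.7 mA.
V_CE = V_CC − I_C·R_C − I_E·R_E = 12 − 1.69×2.7 − 1.7×0.22 = 7.05 V.
V_CE = 7.05 V > 0.2 V confirms active-region operation.

I_C ≈ 1.7 mA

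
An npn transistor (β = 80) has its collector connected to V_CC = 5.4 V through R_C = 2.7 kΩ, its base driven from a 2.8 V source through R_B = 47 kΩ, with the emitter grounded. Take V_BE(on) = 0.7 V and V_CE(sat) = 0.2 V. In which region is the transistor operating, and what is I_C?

saturation; I_C ≈ 1.9 mA

Assume active: I_B = (2.8 − 0.7)/47 = 0.0447 mA, giving I_C = β·I_B = 3.57 mA.
But then V_CE = 5.4 − 3.57×2.7 = -4.25 V < V_CE(sat) = 0.2 V — impossible in the active region.
So the transistor is saturated. With V_CE = 0.2 V, I_C = (V_CC − 0.2)/R_C = 5.2/2.7 = 1.93 mA.
Check: β·I_B = 3.57 mA > I_C = 1.93 mA, confirming saturation.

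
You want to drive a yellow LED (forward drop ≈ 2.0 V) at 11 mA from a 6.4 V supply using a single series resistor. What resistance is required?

The resistor drops V_S − V_D = 6.4 − 2.0 = 4.4 V at 11 mA.
R = 4.4 V / 11 mA = 0.4 kΩ.

R ≈ 0.4 kΩ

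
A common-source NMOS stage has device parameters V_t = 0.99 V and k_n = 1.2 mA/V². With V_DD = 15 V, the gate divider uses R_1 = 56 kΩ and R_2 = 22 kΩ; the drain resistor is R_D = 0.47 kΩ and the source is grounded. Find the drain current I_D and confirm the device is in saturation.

I_D ≈ 6.3 mA

V_G = V_DD·R_2/(R_1+R_2) = 15×22/78 = 4.23 V. With the source grounded, V_GS = V_G = 4.23 V.
Assume saturation: I_D = (k_n/2)(V_GS − V_t)² = (1.2/2)×(4.23 − 0.99)² = 0.6×3.24² = 6.3 mA.
V_DS = V_DD − I_D·R_D = 15 − 6.3×0.47 = 12 V.
Saturation requires V_DS ≥ V_GS − V_t = 3.24 V; 12 ≥ 3.24 ✓.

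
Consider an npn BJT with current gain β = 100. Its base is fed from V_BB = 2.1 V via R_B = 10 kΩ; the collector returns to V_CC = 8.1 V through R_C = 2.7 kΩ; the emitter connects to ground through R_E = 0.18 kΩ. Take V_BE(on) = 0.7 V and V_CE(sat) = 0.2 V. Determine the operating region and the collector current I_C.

Assume active: I_B = (2.1 − 0.7)/(10 + 101×0.18) = 0.0497 mA, I_C = β·I_B = 4.97 mA.
Then V_CE = 8.1 − 4.97×2.7 − 5.02×0.18 = -6.22 V < 0.2 V — the active assumption fails.
Re-solve with V_CE = 0.2 V. KCL at the emitter: V_E/R_E = (V_BB−0.7−V_E)/R_B + (V_CC−0.2−V_E)/R_C, giving V_E = 0.509 V.
I_C = (V_CC − 0.2 − V_E)/R_C = (7.9 − 0.509)/2.7 = 2.74 mA.
Check: I_B = (1.4 − 0.509)/10 = 0.0891 mA, and β·I_B = 8.91 mA > I_C, confirming saturation.

saturation; I_C ≈ 2.7 mA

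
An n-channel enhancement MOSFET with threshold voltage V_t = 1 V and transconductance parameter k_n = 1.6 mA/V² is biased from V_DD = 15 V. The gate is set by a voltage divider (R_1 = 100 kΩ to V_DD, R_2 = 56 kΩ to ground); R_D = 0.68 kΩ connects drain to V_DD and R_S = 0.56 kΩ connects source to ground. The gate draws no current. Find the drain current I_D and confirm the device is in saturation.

I_D ≈ 3.9 mA

V_G = V_DD·R_2/(R_1+R_2) = 15×56/156 = 5.38 V.
Assume saturation: I_D = (k_n/2)(V_GS − V_t)² with V_GS = V_G − I_D·R_S = 5.38 − 0.56·I_D.
Substituting gives 0.251·I_D² − 4.93·I_D + 15.4 = 0, with roots I_D = 3.89 or 15.8 mA.
The root I_D = 15.8 mA gives V_GS = -3.44 V ≤ V_t, so take I_D = 3.89 mA.
Then V_GS = 3.21 V and V_DS = V_DD − I_D(R_D+R_S) = 15 − 3.89×1.24 = 10.2 V.
Saturation requires V_DS ≥ V_GS − V_t = 2.21 V; 10.2 ≥ 2.21 ✓.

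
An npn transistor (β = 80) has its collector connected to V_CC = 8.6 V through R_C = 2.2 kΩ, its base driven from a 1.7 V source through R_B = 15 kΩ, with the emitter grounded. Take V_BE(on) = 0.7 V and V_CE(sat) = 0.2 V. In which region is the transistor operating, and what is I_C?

saturation; I_C ≈ 3.8 mA

Assume active: I_B = (1.7 − 0.7)/15 = 0.0667 mA, giving I_C = β·I_B = 5.33 mA.
But then V_CE = 8.6 − 5.33×2.2 = -3.13 V < V_CE(sat) = 0.2 V — impossible in the active region.
So the transistor is saturated. With V_CE = 0.2 V, I_C = (V_CC − 0.2)/R_C = 8.4/2.2 = 3.82 mA.
Check: β·I_B = 5.33 mA > I_C = 3.82 mA, confirming saturation.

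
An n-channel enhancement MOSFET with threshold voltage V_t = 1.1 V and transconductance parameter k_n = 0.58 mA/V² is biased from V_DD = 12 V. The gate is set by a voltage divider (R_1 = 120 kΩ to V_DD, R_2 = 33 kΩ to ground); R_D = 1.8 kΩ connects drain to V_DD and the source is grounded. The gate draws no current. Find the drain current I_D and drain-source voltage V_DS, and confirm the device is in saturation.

I_D ≈ 0.64 mA, V_DS ≈ 11 V

V_G = V_DD·R_2/(R_1+R_2) = 12×33/153 = 2.59 V. With the source grounded, V_GS = V_G = 2.59 V.
Assume saturation: I_D = (k_n/2)(V_GS − V_t)² = (0.58/2)×(2.59 − 1.1)² = 0.29×1.49² = 0.642 mA.
V_DS = V_DD − I_D·R_D = 12 − 0.642×1.8 = 10.8 V.
Saturation requires V_DS ≥ V_GS − V_t = 1.49 V; 10.8 ≥ 1.49 ✓.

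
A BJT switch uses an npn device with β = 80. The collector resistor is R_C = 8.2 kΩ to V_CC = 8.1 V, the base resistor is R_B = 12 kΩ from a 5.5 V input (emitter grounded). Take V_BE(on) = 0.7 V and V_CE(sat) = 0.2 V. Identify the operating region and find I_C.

Assume active: I_B = (5.5 − 0.7)/12 = 0.4 mA, giving I_C = β·I_B = 32 mA.
But then V_CE = 8.1 − 32×8.2 = -254 V < V_CE(sat) = 0.2 V — impossible in the active region.
So the transistor is saturated. With V_CE = 0.2 V, I_C = (V_CC − 0.2)/R_C = 7.9/8.2 = 0.963 mA.
Check: β·I_B = 32 mA > I_C = 0.963 mA, confirming saturation.

saturation; I_C ≈ 0.96 mA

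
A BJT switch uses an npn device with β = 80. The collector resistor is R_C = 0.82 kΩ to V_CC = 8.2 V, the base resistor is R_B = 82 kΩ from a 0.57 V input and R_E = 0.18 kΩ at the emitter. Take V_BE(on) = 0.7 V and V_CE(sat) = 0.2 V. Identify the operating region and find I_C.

cutoff; I_C ≈ 0

V_BB = 0.57 V ≤ V_BE(on) = 0.7 V, so the base-emitter junction is not forward biased.
The transistor is in cutoff: I_B = I_C = 0.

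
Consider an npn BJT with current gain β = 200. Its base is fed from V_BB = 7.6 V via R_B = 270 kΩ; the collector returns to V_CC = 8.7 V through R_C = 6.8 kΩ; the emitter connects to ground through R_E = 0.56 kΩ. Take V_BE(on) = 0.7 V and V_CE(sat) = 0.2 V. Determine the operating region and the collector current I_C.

Assume active: I_B = (7.6 − 0.7)/(270 + 201×0.56) = 0.018 mA, I_C = β·I_B = 3.61 mA.
Then V_CE = 8.7 − 3.61×6.8 − 3.63×0.56 = -17.9 V < 0.2 V — the active assumption fails.
Re-solve with V_CE = 0.2 V. KCL at the emitter: V_E/R_E = (V_BB−0.7−V_E)/R_B + (V_CC−0.2−V_E)/R_C, giving V_E = 0.659 V.
I_C = (V_CC − 0.2 − V_E)/R_C = (8.5 − 0.659)/6.8 = 1.15 mA.
Check: I_B = (6.9 − 0.659)/270 = 0.0231 mA, and β·I_B = 4.62 mA > I_C, confirming saturation.

saturation; I_C ≈ 1.2 mA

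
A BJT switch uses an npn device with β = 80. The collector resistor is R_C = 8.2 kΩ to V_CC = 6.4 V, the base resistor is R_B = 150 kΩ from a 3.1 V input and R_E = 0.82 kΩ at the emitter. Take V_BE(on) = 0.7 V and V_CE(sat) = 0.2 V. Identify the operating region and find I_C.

saturation; I_C ≈ 0.69 mA

Assume active: I_B = (3.1 − 0.7)/(150 + 81×0.82) = 0.0111 mA, I_C = β·I_B = 0.887 mA.
Then V_CE = 6.4 − 0.887×8.2 − 0.898×0.82 = -1.61 V < 0.2 V — the active assumption fails.
Re-solve with V_CE = 0.2 V. KCL at the emitter: V_E/R_E = (V_BB−0.7−V_E)/R_B + (V_CC−0.2−V_E)/R_C, giving V_E = 0.573 V.
I_C = (V_CC − 0.2 − V_E)/R_C = (6.2 − 0.573)/8.2 = 0.686 mA.
Check: I_B = (2.4 − 0.573)/150 = 0.0122 mA, and β·I_B = 0.975 mA > I_C, confirming saturation.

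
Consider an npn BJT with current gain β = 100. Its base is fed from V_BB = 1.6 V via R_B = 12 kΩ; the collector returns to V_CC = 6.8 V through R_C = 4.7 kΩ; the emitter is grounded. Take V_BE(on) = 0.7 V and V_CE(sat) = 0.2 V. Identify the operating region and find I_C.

saturation; I_C ≈ 1.4 mA

Assume active: I_B = (1.6 − 0.7)/12 = 0.075 mA, giving I_C = β·I_B = 7.5 mA.
But then V_CE = 6.8 − 7.5×4.7 = -28.5 V < V_CE(sat) = 0.2 V — impossible in the active region.
So the transistor is saturated. With V_CE = 0.2 V, I_C = (V_CC − 0.2)/R_C = 6.6/4.7 = 1.4 mA.
Check: β·I_B = 7.5 mA > I_C = 1.4 mA, confirming saturation.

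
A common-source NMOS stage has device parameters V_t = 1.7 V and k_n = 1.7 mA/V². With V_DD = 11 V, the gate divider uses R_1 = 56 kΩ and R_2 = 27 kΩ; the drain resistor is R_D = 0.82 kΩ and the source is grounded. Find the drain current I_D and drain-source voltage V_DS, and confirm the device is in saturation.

V_G = V_DD·R_2/(R_1+R_2) = 11×27/83 = 3.58 V. With the source grounded, V_GS = V_G = 3.58 V.
Assume saturation: I_D = (k_n/2)(V_GS − V_t)² = (1.7/2)×(3.58 − 1.7)² = 0.85×1.88² = 3 mA.
V_DS = V_DD − I_D·R_D = 11 − 3×0.82 = 8.54 V.
Saturation requires V_DS ≥ V_GS − V_t = 1.88 V; 8.54 ≥ 1.88 ✓.

I_D ≈ 3 mA, V_DS ≈ 8.5 V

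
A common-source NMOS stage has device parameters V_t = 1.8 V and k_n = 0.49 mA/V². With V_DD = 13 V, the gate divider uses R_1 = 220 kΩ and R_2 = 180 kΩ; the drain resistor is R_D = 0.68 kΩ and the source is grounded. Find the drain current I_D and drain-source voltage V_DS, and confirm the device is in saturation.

V_G = V_DD·R_2/(R_1+R_2) = 13×180/400 = 5.85 V. With the source grounded, V_GS = V_G = 5.85 V.
Assume saturation: I_D = (k_n/2)(V_GS − V_t)² = (0.49/2)×(5.85 − 1.8)² = 0.245×4.05² = 4.02 mA.
V_DS = V_DD − I_D·R_D = 13 − 4.02×0.68 = 10.3 V.
Saturation requires V_DS ≥ V_GS − V_t = 4.05 V; 10.3 ≥ 4.05 ✓.

I_D ≈ 4 mA, V_DS ≈ 10 V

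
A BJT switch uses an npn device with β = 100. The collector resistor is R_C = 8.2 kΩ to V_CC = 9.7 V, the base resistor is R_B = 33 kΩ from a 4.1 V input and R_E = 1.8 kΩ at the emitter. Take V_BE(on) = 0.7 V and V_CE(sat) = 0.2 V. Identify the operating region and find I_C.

Assume active: I_B = (4.1 − 0.7)/(33 + 101×1.8) = 0.0158 mA, I_C = β·I_B = 1.58 mA.
Then V_CE = 9.7 − 1.58×8.2 − 1.6×1.8 = -6.16 V < 0.2 V — the active assumption fails.
Re-solve with V_CE = 0.2 V. KCL at the emitter: V_E/R_E = (V_BB−0.7−V_E)/R_B + (V_CC−0.2−V_E)/R_C, giving V_E = 1.78 V.
I_C = (V_CC − 0.2 − V_E)/R_C = (9.5 − 1.78)/8.2 = 0.941 mA.
Check: I_B = (3.4 − 1.78)/33 = 0.049 mA, and β·I_B = 4.9 mA > I_C, confirming saturation.

saturation; I_C ≈ 0.94 mA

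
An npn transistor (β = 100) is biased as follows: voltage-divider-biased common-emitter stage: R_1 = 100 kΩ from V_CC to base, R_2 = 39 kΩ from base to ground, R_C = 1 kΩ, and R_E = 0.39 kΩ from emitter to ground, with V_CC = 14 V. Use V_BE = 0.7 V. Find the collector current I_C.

I_C ≈ 4.8 mA

Thevenize the base divider: V_Th = V_CC·R_2/(R_1+R_2) = 14×39/139 = 3.93 V, R_Th = R_1‖R_2 = 28.1 kΩ.
Base-emitter loop: V_Th = I_B·R_Th + V_BE + (β+1)I_B·R_E, so I_B = (3.93 − 0.7) / (28.1 + 101×0.39) = 0.0479 mA.
I_C = β·I_B = 100×0.0479 = 4.79 mA, and I_E = (β+1)I_B = 4.83 mA.
V_CE = V_CC − I_C·R_C − I_E·R_E = 14 − 4.79×1 − 4.83×0.39 = 7.33 V.
V_CE = 7.33 V > 0.2 V confirms active-region operation.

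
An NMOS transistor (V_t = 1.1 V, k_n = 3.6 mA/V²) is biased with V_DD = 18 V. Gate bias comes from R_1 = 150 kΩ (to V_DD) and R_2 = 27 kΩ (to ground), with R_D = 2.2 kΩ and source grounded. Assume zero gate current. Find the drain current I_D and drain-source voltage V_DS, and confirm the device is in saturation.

I_D ≈ 4.9 mA, V_DS ≈ 7.3 V

V_G = V_DD·R_2/(R_1+R_2) = 18×27/177 = 2.75 V. With the source grounded, V_GS = V_G = 2.75 V.
Assume saturation: I_D = (k_n/2)(V_GS − V_t)² = (3.6/2)×(2.75 − 1.1)² = 1.8×1.65² = 4.88 mA.
V_DS = V_DD − I_D·R_D = 18 − 4.88×2.2 = 7.27 V.
Saturation requires V_DS ≥ V_GS − V_t = 1.65 V; 7.27 ≥ 1.65 ✓.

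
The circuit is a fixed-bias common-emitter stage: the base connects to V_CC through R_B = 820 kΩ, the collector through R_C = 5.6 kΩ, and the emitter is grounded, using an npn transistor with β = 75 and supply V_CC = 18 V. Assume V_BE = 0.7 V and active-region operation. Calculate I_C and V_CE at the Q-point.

Base loop: V_CC = I_B·R_B + V_BE, so I_B = (18 − 0.7)/820 kΩ = 0.0211 mA.
In the active region I_C = β·I_B = 75 × 0.0211 = 1.58 mA.
Collector loop: V_CE = V_CC − I_C·R_C = 18 − 1.58×5.6 = 9.14 V.
Since V_CE = 9.14 V > V_CE(sat) ≈ 0.2 V, the transistor is in the active region as assumed.

I_C ≈ 1.6 mA, V_CE ≈ 9.1 V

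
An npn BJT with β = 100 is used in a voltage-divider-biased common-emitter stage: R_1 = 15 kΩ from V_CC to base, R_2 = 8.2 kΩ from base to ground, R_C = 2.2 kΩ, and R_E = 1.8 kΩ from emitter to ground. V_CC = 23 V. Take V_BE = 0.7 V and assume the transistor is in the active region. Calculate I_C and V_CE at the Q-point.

I_C ≈ 4 mA, V_CE ≈ 7 V

Thevenize the base divider: V_Th = V_CC·R_2/(R_1+R_2) = 23×8.2/23.2 = 8.13 V, R_Th = R_1‖R_2 = 5.3 kΩ.
Base-emitter loop: V_Th = I_B·R_Th + V_BE + (β+1)I_B·R_E, so I_B = (8.13 − 0.7) / (5.3 + 101×1.8) = 0.0397 mA.
I_C = β·I_B = 100×0.0397 = 3.97 mA, and I_E = (β+1)I_B = 4.01 mA.
V_CE = V_CC − I_C·R_C − I_E·R_E = 23 − 3.97×2.2 − 4.01×1.8 = 7.05 V.
V_CE = 7.05 V > 0.2 V confirms active-region operation.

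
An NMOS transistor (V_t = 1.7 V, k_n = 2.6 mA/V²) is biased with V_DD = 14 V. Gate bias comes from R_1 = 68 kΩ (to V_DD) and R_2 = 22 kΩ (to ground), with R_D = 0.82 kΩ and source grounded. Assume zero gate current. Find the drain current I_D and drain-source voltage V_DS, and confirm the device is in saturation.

I_D ≈ 3.9 mA, V_DS ≈ 11 V

V_G = V_DD·R_2/(R_1+R_2) = 14×22/90 = 3.42 V. With the source grounded, V_GS = V_G = 3.42 V.
Assume saturation: I_D = (k_n/2)(V_GS − V_t)² = (2.6/2)×(3.42 − 1.7)² = 1.3×1.72² = 3.86 mA.
V_DS = V_DD − I_D·R_D = 14 − 3.86×0.82 = 10.8 V.
Saturation requires V_DS ≥ V_GS − V_t = 1.72 V; 10.8 ≥ 1.72 ✓.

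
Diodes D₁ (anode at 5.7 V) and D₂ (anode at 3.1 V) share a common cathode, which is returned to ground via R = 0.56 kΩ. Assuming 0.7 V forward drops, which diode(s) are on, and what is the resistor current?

Assume both conduct. Then node N would need to be at both 5.7−0.7 = 5 V and 3.1−0.7 = 2.4 V, which is impossible.
Assume only D₁ conducts: V_N = 5.7 − 0.7 = 5 V, so I_R = 5/0.56 = 8.93 mA.
Check D₂: its anode-to-cathode voltage is 3.1 − 5 = -1.9 V < 0.7 V, so it is off. The assumption is consistent.

Only D₁ conducts; I_R ≈ 8.9 mA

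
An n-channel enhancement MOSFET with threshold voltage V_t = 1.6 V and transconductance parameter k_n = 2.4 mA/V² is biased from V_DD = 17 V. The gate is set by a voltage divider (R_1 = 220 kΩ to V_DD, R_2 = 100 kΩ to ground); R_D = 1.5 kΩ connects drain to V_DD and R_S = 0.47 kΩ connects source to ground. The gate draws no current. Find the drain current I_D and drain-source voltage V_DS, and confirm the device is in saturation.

V_G = V_DD·R_2/(R_1+R_2) = 17×100/320 = 5.31 V.
Assume saturation: I_D = (k_n/2)(V_GS − V_t)² with V_GS = V_G − I_D·R_S = 5.31 − 0.47·I_D.
Substituting gives 0.265·I_D² − 5.19·I_D + 16.5 = 0, with roots I_D = 4.01 or 15.6 mA.
The root I_D = 15.6 mA gives V_GS = -2 V ≤ V_t, so take I_D = 4.01 mA.
Then V_GS = 3.43 V and V_DS = V_DD − I_D(R_D+R_S) = 17 − 4.01×1.97 = 9.1 V.
Saturation requires V_DS ≥ V_GS − V_t = 1.83 V; 9.1 ≥ 1.83 ✓.

I_D ≈ 4 mA, V_DS ≈ 9.1 V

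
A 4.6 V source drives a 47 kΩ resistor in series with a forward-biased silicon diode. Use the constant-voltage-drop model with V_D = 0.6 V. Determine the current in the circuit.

KVL around the loop: 4.6 = V_D + I·R = 0.6 + I × 47 kΩ.
So I = (4.6 − 0.6) / 47 kΩ = 4 / 47 = 0.0851 mA.

I ≈ 0.085 mA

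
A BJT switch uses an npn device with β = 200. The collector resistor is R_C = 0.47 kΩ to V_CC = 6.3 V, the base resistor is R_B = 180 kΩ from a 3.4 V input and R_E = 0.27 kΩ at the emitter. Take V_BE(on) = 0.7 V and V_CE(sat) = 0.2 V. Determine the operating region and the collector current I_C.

Assume active. Base-emitter loop: I_B = (V_BB − V_BE)/(R_B + (β+1)R_E) = (3.4 − 0.7)/(180 + 201×0.27) = 0.0115 mA.
I_C = β·I_B = 200×0.0115 = 2.31 mA.
V_CE = V_CC − I_C·R_C − I_E·R_E = 6.3 − 2.31×0.47 − 2.32×0.27 = 4.59 V > V_CE(sat), so the active-region assumption holds.

active; I_C ≈ 2.3 mA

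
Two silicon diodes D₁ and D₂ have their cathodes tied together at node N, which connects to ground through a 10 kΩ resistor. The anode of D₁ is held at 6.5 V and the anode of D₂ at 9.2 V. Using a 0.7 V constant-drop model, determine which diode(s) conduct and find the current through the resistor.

Assume both conduct. Then node N would need to be at both 6.5−0.7 = 5.8 V and 9.2−0.7 = 8.5 V, which is impossible.
Assume only D₂ conducts: V_N = 9.2 − 0.7 = 8.5 V, so I_R = 8.5/10 = 0.85 mA.
Check D₁: its anode-to-cathode voltage is 6.5 − 8.5 = -2 V < 0.7 V, so it is off. The assumption is consistent.

Only D₂ conducts; I_R ≈ 0.85 mA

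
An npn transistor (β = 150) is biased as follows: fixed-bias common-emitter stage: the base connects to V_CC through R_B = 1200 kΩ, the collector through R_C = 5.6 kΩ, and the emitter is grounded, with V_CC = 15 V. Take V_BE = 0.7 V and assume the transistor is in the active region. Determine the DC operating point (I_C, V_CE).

Base loop: V_CC = I_B·R_B + V_BE, so I_B = (15 − 0.7)/1200 kΩ = 0.0119 mA.
In the active region I_C = β·I_B = 150 × 0.0119 = 1.79 mA.
Collector loop: V_CE = V_CC − I_C·R_C = 15 − 1.79×5.6 = 4.99 V.
Since V_CE = 4.99 V > V_CE(sat) ≈ 0.2 V, the transistor is in the active region as assumed.

I_C ≈ 1.8 mA, V_CE ≈ 5 V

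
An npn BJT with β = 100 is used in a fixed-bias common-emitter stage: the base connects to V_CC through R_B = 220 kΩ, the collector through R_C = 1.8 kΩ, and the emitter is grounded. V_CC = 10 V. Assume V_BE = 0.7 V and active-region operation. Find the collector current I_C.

I_C ≈ 4.2 mA

Base loop: V_CC = I_B·R_B + V_BE, so I_B = (10 − 0.7)/220 kΩ = 0.0423 mA.
In the active region I_C = β·I_B = 100 × 0.0423 = 4.23 mA.
Collector loop: V_CE = V_CC − I_C·R_C = 10 − 4.23×1.8 = 2.39 V.
Since V_CE = 2.39 V > V_CE(sat) ≈ 0.2 V, the transistor is in the active region as assumed.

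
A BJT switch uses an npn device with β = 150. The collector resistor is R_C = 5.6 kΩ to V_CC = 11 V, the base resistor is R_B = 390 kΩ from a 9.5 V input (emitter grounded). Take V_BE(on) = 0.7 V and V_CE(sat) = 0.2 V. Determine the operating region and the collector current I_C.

Assume active: I_B = (9.5 − 0.7)/390 = 0.0226 mA, giving I_C = β·I_B = 3.38 mA.
But then V_CE = 11 − 3.38×5.6 = -7.95 V < V_CE(sat) = 0.2 V — impossible in the active region.
So the transistor is saturated. With V_CE = 0.2 V, I_C = (V_CC − 0.2)/R_C = 10.8/5.6 = 1.93 mA.
Check: β·I_B = 3.38 mA > I_C = 1.93 mA, confirming saturation.

saturation; I_C ≈ 1.9 mA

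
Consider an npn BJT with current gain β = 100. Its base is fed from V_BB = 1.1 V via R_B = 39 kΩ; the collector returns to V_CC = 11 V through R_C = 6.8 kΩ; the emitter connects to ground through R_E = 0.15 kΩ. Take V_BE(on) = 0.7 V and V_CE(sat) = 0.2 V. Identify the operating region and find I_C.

Assume active. Base-emitter loop: I_B = (V_BB − V_BE)/(R_B + (β+1)R_E) = (1.1 − 0.7)/(39 + 101×0.15) = 0.00739 mA.
I_C = β·I_B = 100×0.00739 = 0.739 mA.
V_CE = V_CC − I_C·R_C − I_E·R_E = 11 − 0.739×6.8 − 0.746×0.15 = 5.87 V > V_CE(sat), so the active-region assumption holds.

active; I_C ≈ 0.74 mA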